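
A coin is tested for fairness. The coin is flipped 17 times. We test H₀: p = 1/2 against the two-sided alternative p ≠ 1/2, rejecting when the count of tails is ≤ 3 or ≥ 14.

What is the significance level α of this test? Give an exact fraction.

Under H₀, S ~ Binomial(17, 1/2); α is the probability of landing in either tail, P(S ≤ 3) + P(S ≥ 14).
By symmetry, α = 2·P(S ≤ 3) = 2·(1 + 17 + 136 + 680)/131072 = 1668/131072 = 417/32768.

417/32768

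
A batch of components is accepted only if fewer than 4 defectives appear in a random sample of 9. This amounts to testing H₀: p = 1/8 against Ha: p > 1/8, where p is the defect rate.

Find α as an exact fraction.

α = P(reject H₀ | H₀ true) = P(S ≥ 4 | p = 1/8), S ~ Binomial(9, 1/8).
Computing the lower-tail complement: 1 − 4117715/4194304 = 76589/4194304.

76589/4194304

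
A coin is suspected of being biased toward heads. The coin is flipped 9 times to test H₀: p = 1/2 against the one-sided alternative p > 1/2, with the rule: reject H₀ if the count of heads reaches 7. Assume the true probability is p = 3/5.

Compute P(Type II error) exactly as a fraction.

A Type II error is failing to reject when Ha holds: with p = 3/5, β = P(X ≤ 6).
Equivalently, β = 1 − P(X ≥ 7) = 1500416/1953125.

1500416/1953125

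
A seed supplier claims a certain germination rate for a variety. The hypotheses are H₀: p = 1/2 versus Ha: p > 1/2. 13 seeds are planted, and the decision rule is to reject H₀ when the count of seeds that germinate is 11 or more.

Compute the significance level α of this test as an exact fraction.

23/2048

α = P(reject H₀ | H₀ true) = P(Y ≥ 11 | p = 1/2), with Y ~ Binomial(13, 1/2).
That's C(13,11) + C(13,12) + C(13,13) over 2^13, i.e. (78 + 13 + 1)/8192 = 92/8192 = 23/2048.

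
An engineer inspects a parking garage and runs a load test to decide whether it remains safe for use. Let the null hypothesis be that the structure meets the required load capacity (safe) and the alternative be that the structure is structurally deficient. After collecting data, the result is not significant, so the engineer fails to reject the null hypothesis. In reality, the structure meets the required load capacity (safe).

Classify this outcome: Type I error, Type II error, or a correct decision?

No error (correct decision).

The test retained a true H₀ — the decision matches the true state.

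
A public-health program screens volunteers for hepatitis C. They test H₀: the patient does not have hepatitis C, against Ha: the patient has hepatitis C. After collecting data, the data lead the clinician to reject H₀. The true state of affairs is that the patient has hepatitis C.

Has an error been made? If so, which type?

No error (correct decision).

The test rejected a false H₀ — the decision matches the true state.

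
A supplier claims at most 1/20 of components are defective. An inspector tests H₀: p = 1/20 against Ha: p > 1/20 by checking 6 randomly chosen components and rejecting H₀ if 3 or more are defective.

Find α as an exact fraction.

14271/6400000

Under H₀, Y ~ Binomial(6, 1/20); the Type I error rate is P(Y ≥ 3).
α = 1 − P(Y ≤ 2) = 1 − 6385729/6400000 = 14271/6400000.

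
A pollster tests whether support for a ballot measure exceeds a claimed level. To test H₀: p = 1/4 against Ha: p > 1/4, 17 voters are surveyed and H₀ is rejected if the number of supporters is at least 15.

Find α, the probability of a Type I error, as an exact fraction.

Under H₀, X ~ Binomial(17, 1/4), and α = P(X ≥ 15).
Adding the binomial terms for j = 15 through 17 with p = 1/4 yields 319/4294967296.

319/4294967296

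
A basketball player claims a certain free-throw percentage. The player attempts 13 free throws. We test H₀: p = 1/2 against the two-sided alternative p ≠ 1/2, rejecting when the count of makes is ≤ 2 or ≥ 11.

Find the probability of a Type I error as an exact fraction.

Under H₀, Y ~ Binomial(13, 1/2); α is the probability of landing in either tail, P(Y ≤ 2) + P(Y ≥ 11).
By symmetry, α = 2·P(Y ≤ 2) = 2·(1 + 13 + 78)/8192 = 184/8192 = 23/1024.

23/1024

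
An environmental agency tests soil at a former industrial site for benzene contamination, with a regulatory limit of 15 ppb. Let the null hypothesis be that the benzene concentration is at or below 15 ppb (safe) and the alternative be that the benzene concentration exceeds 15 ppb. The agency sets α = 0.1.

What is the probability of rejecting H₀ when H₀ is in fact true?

0.1

The significance level α is, by definition, the probability of a Type I error — P(reject H₀ | H₀ true).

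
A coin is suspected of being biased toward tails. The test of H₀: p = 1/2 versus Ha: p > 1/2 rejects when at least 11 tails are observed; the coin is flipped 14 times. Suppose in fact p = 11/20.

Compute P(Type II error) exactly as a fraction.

767413934602409223/819200000000000000

Under the alternative p = 11/20, Y ~ Binomial(14, 11/20); β is the probability the test does not reject, P(Y < 11).
Adding the binomial probabilities P(Y=0)+…+P(Y=10) at p = 11/20 gives 767413934602409223/819200000000000000.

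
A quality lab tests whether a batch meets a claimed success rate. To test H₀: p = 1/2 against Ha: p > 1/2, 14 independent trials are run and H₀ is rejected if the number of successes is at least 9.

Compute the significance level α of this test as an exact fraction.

Under H₀, K ~ Binomial(14, 1/2), and α = P(K ≥ 9).
That's C(14,9) + C(14,10) + C(14,11) + C(14,12) + C(14,13) + C(14,14) over 2^14, i.e. (2002 + 1001 + 364 + 91 + 14 + 1)/16384 = 3473/16384.

3473/16384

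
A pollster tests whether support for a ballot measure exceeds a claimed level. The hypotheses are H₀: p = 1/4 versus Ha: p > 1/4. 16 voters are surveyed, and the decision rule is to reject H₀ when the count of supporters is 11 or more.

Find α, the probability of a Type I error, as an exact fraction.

Under H₀, Y ~ Binomial(16, 1/4), and α = P(Y ≥ 11).
Summing C(16,j)(1/4)^j(3/4)^{16−j} for j = 11,…,16 gives 1225093/4294967296.

1225093/4294967296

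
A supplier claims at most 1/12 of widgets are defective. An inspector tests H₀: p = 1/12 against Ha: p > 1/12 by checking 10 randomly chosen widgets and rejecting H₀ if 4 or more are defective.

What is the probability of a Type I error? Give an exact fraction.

34654379/5159780352

Under H₀, Y ~ Binomial(10, 1/12); the Type I error rate is P(Y ≥ 4).
Via the complement, α = 1 − Σ_{j=0}^{3} C(10,j)(1/12)^j(11/12)^{10-j} = 34654379/5159780352.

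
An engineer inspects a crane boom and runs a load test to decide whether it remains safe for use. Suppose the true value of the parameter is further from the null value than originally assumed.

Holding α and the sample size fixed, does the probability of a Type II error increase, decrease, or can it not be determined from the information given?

A bigger departure from H₀ is easier for the test to detect, so it fails to reject less often.

It decreases.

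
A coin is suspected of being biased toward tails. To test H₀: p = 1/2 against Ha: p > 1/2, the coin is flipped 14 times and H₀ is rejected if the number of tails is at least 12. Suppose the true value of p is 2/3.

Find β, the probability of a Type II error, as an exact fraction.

1426387/1594323

β = P(fail to reject H₀ | Ha true) = P(S ≤ 11 | p = 2/3), S ~ Binomial(14, 2/3).
Summing C(14,j)·(2/3)^j·(1/3)^{14-j} for j = 0..11 gives 1426387/1594323.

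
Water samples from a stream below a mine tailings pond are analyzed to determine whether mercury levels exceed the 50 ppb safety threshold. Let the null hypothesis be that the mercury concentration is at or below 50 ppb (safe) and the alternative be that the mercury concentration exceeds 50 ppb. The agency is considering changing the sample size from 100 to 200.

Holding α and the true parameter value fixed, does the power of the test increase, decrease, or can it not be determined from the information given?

It increases.

A larger sample reduces the standard error, pulling the sampling distribution under Ha further from the non-rejection region.
Since power = 1 − β and β decreases, power increases.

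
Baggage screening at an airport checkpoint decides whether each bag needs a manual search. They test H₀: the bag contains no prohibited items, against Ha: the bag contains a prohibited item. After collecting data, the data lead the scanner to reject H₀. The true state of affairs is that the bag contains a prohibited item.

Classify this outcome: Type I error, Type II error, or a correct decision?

The test rejected a false H₀ — the decision matches the true state.

No error (correct decision).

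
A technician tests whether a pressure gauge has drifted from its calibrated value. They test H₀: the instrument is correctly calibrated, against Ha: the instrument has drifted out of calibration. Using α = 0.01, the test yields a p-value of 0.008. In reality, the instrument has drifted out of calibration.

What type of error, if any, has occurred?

Since p = 0.008 < α = 0.01, H₀ is rejected.
H₀ is false (actually the instrument has drifted out of calibration).
The decision matches the true state — no error.

Neither — the decision is correct.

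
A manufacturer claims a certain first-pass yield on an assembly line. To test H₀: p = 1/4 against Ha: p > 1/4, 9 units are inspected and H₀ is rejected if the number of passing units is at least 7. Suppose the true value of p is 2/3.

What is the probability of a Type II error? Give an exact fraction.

12259/19683

A Type II error is failing to reject when Ha holds: with p = 2/3, β = P(Y ≤ 6).
Adding the binomial probabilities P(Y=0)+…+P(Y=6) at p = 2/3 gives 12259/19683.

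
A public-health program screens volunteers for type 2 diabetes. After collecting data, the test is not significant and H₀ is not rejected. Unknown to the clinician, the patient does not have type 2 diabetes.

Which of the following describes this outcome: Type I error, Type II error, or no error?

The conventional null hypothesis here is that the patient does not have type 2 diabetes.
The test retained a true H₀ — the decision matches the true state.

No error — this is a correct decision.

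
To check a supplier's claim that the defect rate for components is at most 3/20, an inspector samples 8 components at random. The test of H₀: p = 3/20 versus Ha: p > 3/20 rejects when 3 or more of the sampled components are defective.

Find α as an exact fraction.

2693447019/25600000000

α = P(reject H₀ | H₀ true) = P(K ≥ 3 | p = 3/20), K ~ Binomial(8, 3/20).
Via the complement, α = 1 − Σ_{j=0}^{2} C(8,j)(3/20)^j(17/20)^{8-j} = 2693447019/25600000000.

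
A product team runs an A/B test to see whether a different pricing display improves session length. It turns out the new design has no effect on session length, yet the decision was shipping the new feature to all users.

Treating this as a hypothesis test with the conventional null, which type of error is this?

Type I error

The null hypothesis here is that the new design has no effect on session length.
'Shipping the new feature to all users' corresponds to rejecting H₀.
H₀ was rejected but H₀ is true — a Type I error (false positive).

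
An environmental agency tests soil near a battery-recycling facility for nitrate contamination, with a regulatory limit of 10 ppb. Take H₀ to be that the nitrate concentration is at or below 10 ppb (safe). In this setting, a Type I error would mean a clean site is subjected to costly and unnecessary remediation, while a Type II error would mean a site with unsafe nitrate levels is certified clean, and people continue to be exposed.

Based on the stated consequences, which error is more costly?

Type II error

The Type II consequence (a site with unsafe nitrate levels is certified clean, and people continue to be exposed) is more severe than the Type I consequence (a clean site is subjected to costly and unnecessary remediation).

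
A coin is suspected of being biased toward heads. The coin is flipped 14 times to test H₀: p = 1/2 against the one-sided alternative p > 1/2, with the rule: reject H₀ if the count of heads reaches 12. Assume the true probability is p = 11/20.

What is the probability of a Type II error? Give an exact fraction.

805268516435735481/819200000000000000

A Type II error is failing to reject when Ha holds: with p = 11/20, β = P(S ≤ 11).
Equivalently, β = 1 − P(S ≥ 12) = 805268516435735481/819200000000000000.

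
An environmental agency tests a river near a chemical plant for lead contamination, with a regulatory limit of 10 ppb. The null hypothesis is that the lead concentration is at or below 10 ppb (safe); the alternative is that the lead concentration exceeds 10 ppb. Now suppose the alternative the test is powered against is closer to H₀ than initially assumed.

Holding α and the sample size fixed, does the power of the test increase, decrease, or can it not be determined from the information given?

It decreases.

A smaller departure from H₀ means the test statistic under Ha is distributed closer to where it would be under H₀; rejection becomes less likely.
Since power = 1 − β and β increases, power decreases.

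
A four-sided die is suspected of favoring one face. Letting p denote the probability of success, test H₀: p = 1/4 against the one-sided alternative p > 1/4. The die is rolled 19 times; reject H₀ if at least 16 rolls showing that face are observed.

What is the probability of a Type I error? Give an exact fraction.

Under H₀, X ~ Binomial(19, 1/4), and α = P(X ≥ 16).
Summing C(19,j)(1/4)^j(3/4)^{19−j} for j = 16,…,19 gives 1735/17179869184.

1735/17179869184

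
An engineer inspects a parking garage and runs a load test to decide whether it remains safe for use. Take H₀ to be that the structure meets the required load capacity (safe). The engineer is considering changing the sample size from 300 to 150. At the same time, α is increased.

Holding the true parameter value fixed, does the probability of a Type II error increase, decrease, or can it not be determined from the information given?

The first change alone would make β increase; the second alone would make β decrease. Which effect dominates depends on the magnitudes, which are not given.

Cannot be determined from the information given.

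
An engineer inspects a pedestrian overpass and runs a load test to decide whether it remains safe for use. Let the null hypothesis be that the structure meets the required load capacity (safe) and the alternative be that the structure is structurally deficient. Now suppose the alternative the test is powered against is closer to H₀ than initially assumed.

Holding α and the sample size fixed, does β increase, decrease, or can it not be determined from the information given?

A smaller true effect puts the Ha sampling distribution closer to H₀, so more of it falls in the non-rejection region.

It increases.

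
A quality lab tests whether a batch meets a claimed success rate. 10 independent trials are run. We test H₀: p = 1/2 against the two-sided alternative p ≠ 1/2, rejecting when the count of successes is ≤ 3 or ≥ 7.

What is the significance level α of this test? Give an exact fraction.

11/32

Under H₀, K ~ Binomial(10, 1/2); α is the probability of landing in either tail, P(K ≤ 3) + P(K ≥ 7).
The two tails are symmetric, so α = 2·(1 + 10 + 45 + 120)/2^10 = 352/1024 = 11/32.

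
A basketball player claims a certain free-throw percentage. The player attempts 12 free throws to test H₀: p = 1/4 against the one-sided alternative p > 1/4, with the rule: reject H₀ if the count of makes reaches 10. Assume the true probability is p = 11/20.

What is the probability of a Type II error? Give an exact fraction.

784677287856069/819200000000000

Under the alternative p = 11/20, S ~ Binomial(12, 11/20); β is the probability the test does not reject, P(S < 10).
Equivalently, β = 1 − P(S ≥ 10) = 784677287856069/819200000000000.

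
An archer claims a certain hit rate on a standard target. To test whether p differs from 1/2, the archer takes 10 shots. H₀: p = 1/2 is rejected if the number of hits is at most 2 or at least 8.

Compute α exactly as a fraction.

Under H₀, Y ~ Binomial(10, 1/2); α is the probability of landing in either tail, P(Y ≤ 2) + P(Y ≥ 8).
The two tails are symmetric, so α = 2·(1 + 10 + 45)/2^10 = 112/1024 = 7/64.

7/64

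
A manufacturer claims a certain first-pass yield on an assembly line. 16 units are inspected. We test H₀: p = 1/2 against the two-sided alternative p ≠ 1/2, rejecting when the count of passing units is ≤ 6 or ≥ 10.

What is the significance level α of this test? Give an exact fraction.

Under H₀, S ~ Binomial(16, 1/2); α is the probability of landing in either tail, P(S ≤ 6) + P(S ≥ 10).
The two tails are symmetric, so α = 2·(1 + 16 + 120 + 560 + 1820 + 4368 + 8008)/2^16 = 29786/65536 = 14893/32768.

14893/32768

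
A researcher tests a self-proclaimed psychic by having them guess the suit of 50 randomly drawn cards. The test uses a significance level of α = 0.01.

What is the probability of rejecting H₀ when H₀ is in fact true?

The significance level α is, by definition, the probability of a Type I error — P(reject H₀ | H₀ true).

0.01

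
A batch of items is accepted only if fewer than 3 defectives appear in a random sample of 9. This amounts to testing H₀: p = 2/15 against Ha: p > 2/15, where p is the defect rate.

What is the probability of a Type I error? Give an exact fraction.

The significance level is the probability, assuming p = 2/15, of seeing 3 or more defectives in 9 draws.
Via the complement, α = 1 − Σ_{j=0}^{2} C(9,j)(2/15)^j(13/15)^{9-j} = 4119920576/38443359375.

4119920576/38443359375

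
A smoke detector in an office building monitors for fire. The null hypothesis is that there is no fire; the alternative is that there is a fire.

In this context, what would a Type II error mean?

A Type II error is failing to reject H₀ when H₀ is false.
Here that means remaining silent when actually there is a fire.

A Type II error would mean concluding that there is no fire (or at least failing to establish that there is a fire) when in fact there is a fire.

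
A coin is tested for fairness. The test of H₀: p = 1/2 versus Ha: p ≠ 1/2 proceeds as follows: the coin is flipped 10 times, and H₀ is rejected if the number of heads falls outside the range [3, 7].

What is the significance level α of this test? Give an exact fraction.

The significance level is the null-hypothesis probability of the rejection region {≤2} ∪ {≥8}.
The two tails are symmetric, so α = 2·(1 + 10 + 45)/2^10 = 112/1024 = 7/64.

7/64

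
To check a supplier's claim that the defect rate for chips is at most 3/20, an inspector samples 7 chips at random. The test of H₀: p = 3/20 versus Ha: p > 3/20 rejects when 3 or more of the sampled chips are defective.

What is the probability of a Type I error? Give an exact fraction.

18883881/256000000

α = P(reject H₀ | H₀ true) = P(Y ≥ 3 | p = 3/20), Y ~ Binomial(7, 3/20).
α = 1 − P(Y ≤ 2) = 1 − 237116119/256000000 = 18883881/256000000.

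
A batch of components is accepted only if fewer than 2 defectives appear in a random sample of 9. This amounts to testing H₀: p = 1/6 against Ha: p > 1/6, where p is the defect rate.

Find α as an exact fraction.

2304473/5038848

α = P(reject H₀ | H₀ true) = P(Y ≥ 2 | p = 1/6), Y ~ Binomial(9, 1/6).
Computing the lower-tail complement: 1 − 2734375/5038848 = 2304473/5038848.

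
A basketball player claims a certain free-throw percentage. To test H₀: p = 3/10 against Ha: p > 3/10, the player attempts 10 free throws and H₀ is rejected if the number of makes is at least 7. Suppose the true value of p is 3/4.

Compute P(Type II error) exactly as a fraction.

58753/262144

A Type II error is failing to reject when Ha holds: with p = 3/4, β = P(S ≤ 6).
Summing C(10,j)·(3/4)^j·(1/4)^{10-j} for j = 0..6 gives 58753/262144.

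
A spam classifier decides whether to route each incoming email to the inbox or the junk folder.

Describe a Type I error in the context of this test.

A Type I error would mean concluding that the message is spam when in fact the message is legitimate (not spam).

With the conventional null hypothesis that the message is legitimate (not spam):
A Type I error is rejecting H₀ when H₀ is true.
Here that means sending the message to the spam folder when actually the message is legitimate (not spam).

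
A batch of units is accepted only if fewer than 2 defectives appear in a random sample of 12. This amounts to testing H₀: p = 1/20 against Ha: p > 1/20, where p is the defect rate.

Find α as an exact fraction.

Under H₀, Y ~ Binomial(12, 1/20); the Type I error rate is P(Y ≥ 2).
Computing the lower-tail complement: 1 − 3611198025844789/4096000000000000 = 484801974155211/4096000000000000.

484801974155211/4096000000000000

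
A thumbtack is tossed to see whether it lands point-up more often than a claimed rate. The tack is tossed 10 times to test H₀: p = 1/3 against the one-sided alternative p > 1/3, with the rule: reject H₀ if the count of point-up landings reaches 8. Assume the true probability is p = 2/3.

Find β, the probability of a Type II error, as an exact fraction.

13795/19683

A Type II error is failing to reject when Ha holds: with p = 2/3, β = P(Y ≤ 7).
Equivalently, β = 1 − P(Y ≥ 8) = 13795/19683.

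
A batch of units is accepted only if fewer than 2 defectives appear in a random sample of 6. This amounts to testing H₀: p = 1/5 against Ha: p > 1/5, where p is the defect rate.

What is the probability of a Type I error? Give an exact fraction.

1077/3125

Under H₀, S ~ Binomial(6, 1/5); the Type I error rate is P(S ≥ 2).
Via the complement, α = 1 − Σ_{j=0}^{1} C(6,j)(1/5)^j(4/5)^{6-j} = 1077/3125.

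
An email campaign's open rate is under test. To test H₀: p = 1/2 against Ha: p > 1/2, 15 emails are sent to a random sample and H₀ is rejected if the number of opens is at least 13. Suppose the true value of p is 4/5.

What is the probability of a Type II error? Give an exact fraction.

β = P(fail to reject H₀ | Ha true) = P(S ≤ 12 | p = 4/5), S ~ Binomial(15, 4/5).
Adding the binomial probabilities P(S=0)+…+P(S=12) at p = 4/5 gives 18370873741/30517578125.

18370873741/30517578125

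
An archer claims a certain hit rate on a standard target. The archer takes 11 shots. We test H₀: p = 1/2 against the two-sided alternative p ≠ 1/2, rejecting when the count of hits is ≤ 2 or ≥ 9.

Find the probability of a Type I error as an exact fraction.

67/1024

The significance level is the null-hypothesis probability of the rejection region {≤2} ∪ {≥9}.
By symmetry, α = 2·P(Y ≤ 2) = 2·(1 + 11 + 55)/2048 = 134/2048 = 67/1024.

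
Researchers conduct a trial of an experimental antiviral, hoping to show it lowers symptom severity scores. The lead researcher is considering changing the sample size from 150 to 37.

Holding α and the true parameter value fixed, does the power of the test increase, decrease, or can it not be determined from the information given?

A smaller sample increases the standard error, so the sampling distributions under H₀ and Ha overlap more.
Since power = 1 − β and β increases, power decreases.

It decreases.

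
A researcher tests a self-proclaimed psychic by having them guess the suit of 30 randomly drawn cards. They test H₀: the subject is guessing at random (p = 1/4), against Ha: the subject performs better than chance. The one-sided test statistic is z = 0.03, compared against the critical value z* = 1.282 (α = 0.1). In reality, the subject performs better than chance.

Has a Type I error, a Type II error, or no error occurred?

Since z = 0.03 ≤ z* = 1.282, H₀ is not rejected.
H₀ is false (actually the subject performs better than chance).
Failing to reject a false H₀ is a Type II error.

Type II error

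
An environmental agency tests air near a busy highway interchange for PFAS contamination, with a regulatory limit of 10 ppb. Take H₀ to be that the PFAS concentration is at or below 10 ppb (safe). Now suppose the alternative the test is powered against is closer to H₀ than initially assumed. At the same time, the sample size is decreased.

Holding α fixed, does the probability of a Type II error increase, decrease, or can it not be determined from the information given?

A smaller true effect puts the Ha sampling distribution closer to H₀, so more of it falls in the non-rejection region. A smaller sample increases the standard error, so the sampling distributions under H₀ and Ha overlap more. Both changes push β in the same direction.

It increases.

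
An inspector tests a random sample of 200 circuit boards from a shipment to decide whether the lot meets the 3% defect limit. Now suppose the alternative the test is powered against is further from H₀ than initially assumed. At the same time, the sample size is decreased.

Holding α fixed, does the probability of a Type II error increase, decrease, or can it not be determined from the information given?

Cannot be determined from the information given.

The first change alone would make β decrease; the second alone would make β increase. Which effect dominates depends on the magnitudes, which are not given.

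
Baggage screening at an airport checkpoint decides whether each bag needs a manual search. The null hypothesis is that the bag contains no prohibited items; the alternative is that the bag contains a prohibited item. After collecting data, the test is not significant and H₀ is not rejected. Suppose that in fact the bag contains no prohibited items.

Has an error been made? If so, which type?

The test retained a true H₀ — the decision matches the true state.

No error (correct decision).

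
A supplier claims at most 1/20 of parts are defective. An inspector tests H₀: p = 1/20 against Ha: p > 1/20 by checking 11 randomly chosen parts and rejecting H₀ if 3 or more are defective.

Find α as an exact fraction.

The significance level is the probability, assuming p = 1/20, of seeing 3 or more defectives in 11 draws.
Computing the lower-tail complement: 1 − 322687697779/327680000000 = 4992302221/327680000000.

4992302221/327680000000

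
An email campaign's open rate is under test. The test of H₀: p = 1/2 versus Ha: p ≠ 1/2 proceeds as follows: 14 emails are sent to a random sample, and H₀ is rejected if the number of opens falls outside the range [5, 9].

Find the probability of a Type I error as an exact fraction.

1471/8192

α = P(Y ≤ 4 or Y ≥ 10 | p = 1/2), Y ~ Binomial(14, 1/2).
The two tails are symmetric, so α = 2·(1 + 14 + 91 + 364 + 1001)/2^14 = 2942/16384 = 1471/8192.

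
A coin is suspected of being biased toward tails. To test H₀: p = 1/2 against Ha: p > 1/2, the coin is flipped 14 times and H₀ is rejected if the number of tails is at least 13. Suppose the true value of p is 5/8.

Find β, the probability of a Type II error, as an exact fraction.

Under the alternative p = 5/8, S ~ Binomial(14, 5/8); β is the probability the test does not reject, P(S < 13).
Summing C(14,j)·(5/8)^j·(3/8)^{14-j} for j = 0..12 gives 4340673464229/4398046511104.

4340673464229/4398046511104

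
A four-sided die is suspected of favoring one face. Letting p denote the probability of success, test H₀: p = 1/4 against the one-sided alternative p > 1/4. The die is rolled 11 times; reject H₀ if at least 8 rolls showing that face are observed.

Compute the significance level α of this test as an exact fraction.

623/524288

The Type I error probability is α = P(Y ≥ 8) computed under H₀, where Y ~ Binomial(11, 1/4).
P(Y ≥ 8) = Σ_{j=8}^{11} C(11,j)·(1/4)^j·(3/4)^{11-j} = 623/524288.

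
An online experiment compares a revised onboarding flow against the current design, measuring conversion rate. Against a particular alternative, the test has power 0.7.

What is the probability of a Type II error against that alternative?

Power = 1 − β, so β = 1 − 0.7 = 0.3.

0.3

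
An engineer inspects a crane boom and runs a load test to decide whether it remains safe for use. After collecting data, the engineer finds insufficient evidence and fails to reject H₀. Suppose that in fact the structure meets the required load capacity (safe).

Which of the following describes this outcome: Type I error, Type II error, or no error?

No error — this is a correct decision.

The conventional null hypothesis here is that the structure meets the required load capacity (safe).
The test retained a true H₀ — the decision matches the true state.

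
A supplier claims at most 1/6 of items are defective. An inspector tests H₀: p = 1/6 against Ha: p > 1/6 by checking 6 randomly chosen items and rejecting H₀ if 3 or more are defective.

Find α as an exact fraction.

1453/23328

Under H₀, Y ~ Binomial(6, 1/6); the Type I error rate is P(Y ≥ 3).
Via the complement, α = 1 − Σ_{j=0}^{2} C(6,j)(1/6)^j(5/6)^{6-j} = 1453/23328.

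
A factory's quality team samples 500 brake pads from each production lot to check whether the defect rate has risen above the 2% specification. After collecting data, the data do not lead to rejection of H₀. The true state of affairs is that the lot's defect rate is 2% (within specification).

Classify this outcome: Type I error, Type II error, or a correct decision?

The conventional null hypothesis here is that the lot's defect rate is 2% (within specification).
The test retained a true H₀ — the decision matches the true state.

No error — this is a correct decision.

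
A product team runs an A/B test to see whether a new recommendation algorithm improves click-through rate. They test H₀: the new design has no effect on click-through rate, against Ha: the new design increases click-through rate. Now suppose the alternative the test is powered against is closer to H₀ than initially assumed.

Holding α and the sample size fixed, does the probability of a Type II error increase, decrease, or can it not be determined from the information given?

When the true parameter is near the null value, the test has a harder time distinguishing Ha from H₀.

It increases.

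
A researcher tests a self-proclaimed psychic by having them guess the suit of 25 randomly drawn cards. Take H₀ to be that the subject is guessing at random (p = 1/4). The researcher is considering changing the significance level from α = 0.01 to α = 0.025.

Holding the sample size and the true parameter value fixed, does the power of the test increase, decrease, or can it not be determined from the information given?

Relaxing α lowers the evidence threshold; under Ha, outcomes that previously fell short now trigger rejection.
Since power = 1 − β and β decreases, power increases.

It increases.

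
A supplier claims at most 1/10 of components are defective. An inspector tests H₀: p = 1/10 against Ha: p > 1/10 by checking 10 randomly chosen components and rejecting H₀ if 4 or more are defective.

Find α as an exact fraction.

α = P(reject H₀ | H₀ true) = P(S ≥ 4 | p = 1/10), S ~ Binomial(10, 1/10).
Via the complement, α = 1 − Σ_{j=0}^{3} C(10,j)(1/10)^j(9/10)^{10-j} = 7996999/625000000.

7996999/625000000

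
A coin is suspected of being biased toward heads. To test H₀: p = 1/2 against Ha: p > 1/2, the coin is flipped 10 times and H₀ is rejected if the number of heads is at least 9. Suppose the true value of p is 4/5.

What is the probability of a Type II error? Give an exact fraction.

β = P(fail to reject H₀ | Ha true) = P(K ≤ 8 | p = 4/5), K ~ Binomial(10, 4/5).
Adding the binomial probabilities P(K=0)+…+P(K=8) at p = 4/5 gives 6095609/9765625.

6095609/9765625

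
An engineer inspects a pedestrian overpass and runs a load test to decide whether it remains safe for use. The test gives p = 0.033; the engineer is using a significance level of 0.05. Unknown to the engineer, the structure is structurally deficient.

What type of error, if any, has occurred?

No error — this is a correct decision.

The conventional null hypothesis is that the structure meets the required load capacity (safe).
Since p = 0.033 < α = 0.05, H₀ is rejected.
H₀ is false (actually the structure is structurally deficient).
The decision matches the true state — no error.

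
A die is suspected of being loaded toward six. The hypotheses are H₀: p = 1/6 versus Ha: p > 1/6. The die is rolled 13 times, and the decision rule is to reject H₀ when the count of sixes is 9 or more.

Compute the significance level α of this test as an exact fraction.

The Type I error probability is α = P(X ≥ 9) computed under H₀, where X ~ Binomial(13, 1/6).
P(X ≥ 9) = Σ_{j=9}^{13} C(13,j)·(1/6)^j·(5/6)^{13-j} = 53849/1451188224.

53849/1451188224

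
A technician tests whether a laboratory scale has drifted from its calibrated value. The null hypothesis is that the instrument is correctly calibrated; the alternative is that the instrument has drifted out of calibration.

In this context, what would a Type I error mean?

A Type I error is rejecting H₀ when H₀ is true.
Here that means pulling the instrument for recalibration when actually the instrument is correctly calibrated.

A Type I error would mean concluding that the instrument has drifted out of calibration when in fact the instrument is correctly calibrated.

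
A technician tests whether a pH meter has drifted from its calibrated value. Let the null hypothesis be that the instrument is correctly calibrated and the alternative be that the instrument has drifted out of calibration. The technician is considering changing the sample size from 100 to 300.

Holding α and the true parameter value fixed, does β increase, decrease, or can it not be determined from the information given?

It decreases.

A larger sample reduces the standard error, pulling the sampling distribution under Ha further from the non-rejection region.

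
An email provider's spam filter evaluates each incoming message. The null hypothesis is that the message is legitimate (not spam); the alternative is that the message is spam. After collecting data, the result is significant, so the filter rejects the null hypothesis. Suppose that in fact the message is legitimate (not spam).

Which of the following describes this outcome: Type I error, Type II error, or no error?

Type I error

H₀ was rejected, but H₀ is actually true.
Rejecting a true null hypothesis is a Type I error (false positive).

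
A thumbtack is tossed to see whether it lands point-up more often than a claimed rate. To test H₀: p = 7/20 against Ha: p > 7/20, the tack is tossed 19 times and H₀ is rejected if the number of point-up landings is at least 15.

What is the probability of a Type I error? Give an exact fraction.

30172619187361172599/262144000000000000000000

Under H₀, S ~ Binomial(19, 7/20), and α = P(S ≥ 15).
Summing C(19,j)(7/20)^j(13/20)^{19−j} for j = 15,…,19 gives 30172619187361172599/262144000000000000000000.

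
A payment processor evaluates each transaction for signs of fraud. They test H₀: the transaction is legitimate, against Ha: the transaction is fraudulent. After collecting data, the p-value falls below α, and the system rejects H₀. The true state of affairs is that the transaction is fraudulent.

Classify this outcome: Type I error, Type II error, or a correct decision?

The test rejected a false H₀ — the decision matches the true state.

Neither — the decision is correct.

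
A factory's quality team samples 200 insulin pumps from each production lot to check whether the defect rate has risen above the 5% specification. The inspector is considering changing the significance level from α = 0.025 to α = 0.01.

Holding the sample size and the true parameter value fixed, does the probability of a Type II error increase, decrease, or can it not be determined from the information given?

A smaller α moves the rejection region further into the tail. With the alternative true, more outcomes now fall outside the rejection region, so failing to reject becomes more likely.

It increases.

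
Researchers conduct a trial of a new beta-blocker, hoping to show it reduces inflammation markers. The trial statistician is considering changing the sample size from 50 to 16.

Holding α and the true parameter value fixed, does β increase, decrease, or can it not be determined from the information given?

It increases.

Reducing n widens both sampling distributions, so the test has less ability to distinguish Ha from H₀.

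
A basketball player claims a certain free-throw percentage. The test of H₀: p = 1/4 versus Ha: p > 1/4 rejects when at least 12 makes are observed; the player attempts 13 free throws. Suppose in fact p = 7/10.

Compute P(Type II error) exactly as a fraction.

4681650394377/5000000000000

A Type II error is failing to reject when Ha holds: with p = 7/10, β = P(S ≤ 11).
Equivalently, β = 1 − P(S ≥ 12) = 4681650394377/5000000000000.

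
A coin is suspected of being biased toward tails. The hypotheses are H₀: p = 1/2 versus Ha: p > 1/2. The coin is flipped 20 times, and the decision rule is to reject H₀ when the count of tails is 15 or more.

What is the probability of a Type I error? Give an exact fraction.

5425/262144

α = P(reject H₀ | H₀ true) = P(X ≥ 15 | p = 1/2), with X ~ Binomial(20, 1/2).
P(X ≥ 15) = [C(20,15) + C(20,16) + C(20,17) + C(20,18) + C(20,19) + C(20,20)] / 2^20 = (15504 + 4845 + 1140 + 190 + 20 + 1) / 1048576 = 21700/1048576 = 5425/262144.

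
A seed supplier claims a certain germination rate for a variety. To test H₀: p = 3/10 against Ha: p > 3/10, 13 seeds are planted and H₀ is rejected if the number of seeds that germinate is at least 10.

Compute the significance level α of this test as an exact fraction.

The Type I error probability is α = P(Y ≥ 10) computed under H₀, where Y ~ Binomial(13, 3/10).
Adding the binomial terms for j = 10 through 13 with p = 3/10 yields 651960009/1000000000000.

651960009/1000000000000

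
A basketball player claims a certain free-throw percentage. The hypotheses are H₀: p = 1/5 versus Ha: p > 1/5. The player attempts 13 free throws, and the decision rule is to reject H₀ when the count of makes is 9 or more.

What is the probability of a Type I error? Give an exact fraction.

α = P(reject H₀ | H₀ true) = P(S ≥ 9 | p = 1/5), with S ~ Binomial(13, 1/5).
P(S ≥ 9) = Σ_{j=9}^{13} C(13,j)·(1/5)^j·(4/5)^{13-j} = 40529/244140625.

40529/244140625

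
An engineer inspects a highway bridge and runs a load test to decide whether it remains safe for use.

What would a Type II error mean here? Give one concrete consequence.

A Type II error would mean concluding that the structure meets the required load capacity (safe) (or at least failing to establish that the structure is structurally deficient) when in fact the structure is structurally deficient. Consequence: a deficient structure remains in service and may fail under load.

With the conventional null hypothesis that the structure meets the required load capacity (safe):
A Type II error is failing to reject H₀ when H₀ is false.
Here that means keeping the structure open when actually the structure is structurally deficient.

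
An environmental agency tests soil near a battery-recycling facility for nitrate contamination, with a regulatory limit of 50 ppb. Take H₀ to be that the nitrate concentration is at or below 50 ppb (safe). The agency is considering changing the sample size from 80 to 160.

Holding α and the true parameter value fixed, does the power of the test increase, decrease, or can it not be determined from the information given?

It increases.

Increasing n separates the H₀ and Ha sampling distributions, so under Ha fewer outcomes land in the acceptance region.
Since power = 1 − β and β decreases, power increases.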